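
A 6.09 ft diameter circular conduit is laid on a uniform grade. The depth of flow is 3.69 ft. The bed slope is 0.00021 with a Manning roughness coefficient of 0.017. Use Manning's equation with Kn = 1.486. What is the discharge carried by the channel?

For a circular section of diameter D = 6.09 ft at depth y = 3.69 ft, the central angle is θ = 2 arccos(1 − 2y/D) = 3.568 rad. Then A = (D²/8)(θ − sin θ) = 18.46 ft² and P = Dθ/2 = 10.87 ft.
Hydraulic radius R = A/P = 18.46/10.87 = 1.699 ft.
Manning's equation: Q = (1.486/n) A R^(2/3) S^(1/2) = (1.486/0.017) × 18.46 × 1.699^(2/3) × 0.00021^(1/2) = 33.3 ft³/s.

Q = 33.3 ft³/s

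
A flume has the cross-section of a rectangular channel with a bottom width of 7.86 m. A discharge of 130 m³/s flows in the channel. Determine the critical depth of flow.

y_c = 3.03 m

For a rectangular channel, critical depth y_c = (q²/g)^(1/3) where q = Q/b = 130/7.86 = 16.54 m²/s.
So y_c = (16.54²/9.81)^(1/3) = 3.03 m.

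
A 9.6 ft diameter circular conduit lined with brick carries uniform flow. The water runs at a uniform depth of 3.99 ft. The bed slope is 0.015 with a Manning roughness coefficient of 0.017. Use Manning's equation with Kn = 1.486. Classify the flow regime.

For a circular section of diameter D = 9.6 ft at depth y = 3.99 ft, the central angle is θ = 2 arccos(1 − 2y/D) = 2.802 rad. Then A = (D²/8)(θ − sin θ) = 28.45 ft² and P = Dθ/2 = 13.45 ft.
Hydraulic radius R = A/P = 28.45/13.45 = 2.115 ft.
V = (1.486/n) R^(2/3) √S = (1.486/0.017) × 2.115^(2/3) × √0.015 = 17.64 ft/s. Hydraulic depth D_h = A/T = 28.45/9.462 = 3.007 ft.
Froude number Fr = V/√(g·D_h) = 17.64/√(32.2×3.007) = 1.79, which is greater than 1, so the flow is supercritical.

supercritical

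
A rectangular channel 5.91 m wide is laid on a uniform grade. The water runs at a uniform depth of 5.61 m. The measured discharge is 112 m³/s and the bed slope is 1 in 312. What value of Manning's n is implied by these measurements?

Flow area A = b·y = 5.91 × 5.61 = 33.16 m². Wetted perimeter P = b + 2y = 5.91 + 2×5.61 = 17.13 m.
Hydraulic radius R = A/P = 33.16/17.13 = 1.935 m.
Rearranging Manning's equation: n = (1/Q) A R^(2/3) S^(1/2) = (1/112) × 33.16 × 1.935^(2/3) × √0.003205 = 0.026.

n = 0.026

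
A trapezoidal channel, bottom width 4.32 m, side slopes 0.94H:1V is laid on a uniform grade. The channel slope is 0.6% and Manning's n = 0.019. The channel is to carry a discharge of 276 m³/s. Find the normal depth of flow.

y_n = 4.52 m

Manning's equation rearranged: A R^(2/3) = nQ / (1·√S) = 0.019 × 276 / (√0.006) = 67.7.
Trying y = 5.13 m: A R^(2/3) = 87.51 — high.
Trying y = 4.52 m: A R^(2/3) = 67.79 — ≈ 67.7.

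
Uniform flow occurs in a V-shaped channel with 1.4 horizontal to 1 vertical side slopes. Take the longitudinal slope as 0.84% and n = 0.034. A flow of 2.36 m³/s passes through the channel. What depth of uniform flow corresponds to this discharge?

y_n = 1.05 m

Manning's equation rearranged: A R^(2/3) = nQ / (1·√S) = 0.034 × 2.36 / (√0.0084) = 0.8755.
At y = 1.33 m: A R^(2/3) = 1.644 — high.
At y = 0.867 m: A R^(2/3) = 0.5254 — low.
At y = 1.05 m: A R^(2/3) = 0.8755 — matches.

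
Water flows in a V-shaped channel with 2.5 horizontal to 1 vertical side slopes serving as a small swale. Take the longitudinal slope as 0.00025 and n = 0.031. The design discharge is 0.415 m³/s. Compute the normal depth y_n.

y_n = 0.795 m

Manning's equation rearranged: A R^(2/3) = nQ / (1·√S) = 0.031 × 0.415 / (√0.00025) = 0.8137.
At y = 0.991 m: A R^(2/3) = 1.463 — too large.
At y = 0.795 m: A R^(2/3) = 0.813 — close enough.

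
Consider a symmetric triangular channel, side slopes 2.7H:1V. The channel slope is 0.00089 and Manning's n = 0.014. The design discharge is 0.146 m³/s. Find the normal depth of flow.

y_n = 0.305 m

Manning's equation rearranged: A R^(2/3) = nQ / (1·√S) = 0.014 × 0.146 / (√0.00089) = 0.06852.
Trying y = 0.261 m: A R^(2/3) = 0.04534 — low.
Trying y = 0.346 m: A R^(2/3) = 0.09615 — high.
Trying y = 0.305 m: A R^(2/3) = 0.06869 — ≈ 0.06852.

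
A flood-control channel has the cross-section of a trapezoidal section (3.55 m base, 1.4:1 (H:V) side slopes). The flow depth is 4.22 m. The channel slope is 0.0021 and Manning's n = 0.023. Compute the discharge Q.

Q = 135 m³/s

With bottom width b = 3.55 m and side slope z = 1.4: A = (b + zy)y = (3.55 + 1.4×4.22)×4.22 = 39.91 m²; P = b + 2y√(1+z²) = 3.55 + 2×4.22×1.72 = 18.07 m.
Hydraulic radius R = A/P = 39.91/18.07 = 2.209 m.
Manning's equation: Q = (1/n) A R^(2/3) S^(1/2) = (1/0.023) × 39.91 × 2.209^(2/3) × 0.0021^(1/2) = 135 m³/s.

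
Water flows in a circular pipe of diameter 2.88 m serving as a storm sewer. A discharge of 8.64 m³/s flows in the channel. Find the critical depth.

At critical depth, Q² T / (g A³) = 1, i.e. A³/T = Q²/g = 8.64²/9.81 = 7.61.
At y = 1.11 m: A³/T = 4.427 — low.
At y = 1.4 m: A³/T = 10.77 — high.
At y = 1.28 m: A³/T = 7.648 — matches.

y_c = 1.28 m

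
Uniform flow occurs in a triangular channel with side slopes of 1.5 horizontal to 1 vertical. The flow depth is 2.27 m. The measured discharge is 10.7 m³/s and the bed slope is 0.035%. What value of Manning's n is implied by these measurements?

For a triangular section with side slope z = 1.5: A = zy² = 1.5×2.27² = 7.729 m²; P = 2y√(1+z²) = 2×2.27×1.803 = 8.185 m.
Hydraulic radius R = A/P = 7.729/8.185 = 0.9444 m.
Rearranging Manning's equation: n = (1/Q) A R^(2/3) S^(1/2) = (1/10.7) × 7.729 × 0.9444^(2/3) × √0.00035 = 0.013.

n = 0.013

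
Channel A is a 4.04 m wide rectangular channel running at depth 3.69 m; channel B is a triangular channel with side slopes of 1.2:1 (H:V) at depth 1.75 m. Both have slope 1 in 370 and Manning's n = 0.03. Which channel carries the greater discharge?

Channel A: Flow area A = b·y = 4.04 × 3.69 = 14.91 m². Wetted perimeter P = b + 2y = 4.04 + 2×3.69 = 11.42 m. Hydraulic radius R = A/P = 14.91/11.42 = 1.305 m. Q_A = (1/0.03)·14.91·1.305^(2/3)·√0.002703 = 30.86 m³/s.
Channel B: For a triangular section with side slope z = 1.2: A = zy² = 1.2×1.75² = 3.675 m²; P = 2y√(1+z²) = 2×1.75×1.562 = 5.467 m. Hydraulic radius R = A/P = 3.675/5.467 = 0.6722 m. Q_B = (1/0.03)·3.675·0.6722^(2/3)·√0.002703 = 4.887 m³/s.
Q_A = 30.86 m³/s vs Q_B = 4.887 m³/s, so channel A carries more.

channel A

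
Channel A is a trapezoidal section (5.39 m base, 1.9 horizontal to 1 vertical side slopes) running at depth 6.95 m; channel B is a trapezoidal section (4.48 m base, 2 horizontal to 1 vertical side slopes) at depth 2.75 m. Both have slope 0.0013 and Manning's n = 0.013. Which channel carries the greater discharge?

channel A

Channel A: With bottom width b = 5.39 m and side slope z = 1.9: A = (b + zy)y = (5.39 + 1.9×6.95)×6.95 = 129.2 m²; P = b + 2y√(1+z²) = 5.39 + 2×6.95×2.147 = 35.23 m. Hydraulic radius R = A/P = 129.2/35.23 = 3.668 m. Q_A = (1/0.013)·129.2·3.668^(2/3)·√0.0013 = 852.5 m³/s.
Channel B: With bottom width b = 4.48 m and side slope z = 2: A = (b + zy)y = (4.48 + 2×2.75)×2.75 = 27.45 m²; P = b + 2y√(1+z²) = 4.48 + 2×2.75×2.236 = 16.78 m. Hydraulic radius R = A/P = 27.45/16.78 = 1.636 m. Q_B = (1/0.013)·27.45·1.636^(2/3)·√0.0013 = 105.7 m³/s.
Q_A = 852.5 m³/s vs Q_B = 105.7 m³/s, so channel A carries more.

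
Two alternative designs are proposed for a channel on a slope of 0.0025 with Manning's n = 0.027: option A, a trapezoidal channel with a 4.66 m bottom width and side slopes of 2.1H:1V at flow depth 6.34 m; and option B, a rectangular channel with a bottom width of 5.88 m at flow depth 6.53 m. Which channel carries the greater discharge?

Channel A: With bottom width b = 4.66 m and side slope z = 2.1: A = (b + zy)y = (4.66 + 2.1×6.34)×6.34 = 114 m²; P = b + 2y√(1+z²) = 4.66 + 2×6.34×2.326 = 34.15 m. Hydraulic radius R = A/P = 114/34.15 = 3.337 m. Q_A = (1/0.027)·114·3.337^(2/3)·√0.0025 = 471.2 m³/s.
Channel B: Flow area A = b·y = 5.88 × 6.53 = 38.4 m². Wetted perimeter P = b + 2y = 5.88 + 2×6.53 = 18.94 m. Hydraulic radius R = A/P = 38.4/18.94 = 2.027 m. Q_B = (1/0.027)·38.4·2.027^(2/3)·√0.0025 = 113.9 m³/s.
Q_A = 471.2 m³/s vs Q_B = 113.9 m³/s, so channel A carries more.

channel A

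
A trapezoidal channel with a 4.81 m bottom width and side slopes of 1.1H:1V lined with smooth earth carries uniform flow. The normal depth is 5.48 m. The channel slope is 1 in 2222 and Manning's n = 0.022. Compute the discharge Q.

Q = 114 m³/s

With bottom width b = 4.81 m and side slope z = 1.1: A = (b + zy)y = (4.81 + 1.1×5.48)×5.48 = 59.39 m²; P = b + 2y√(1+z²) = 4.81 + 2×5.48×1.487 = 21.1 m.
Hydraulic radius R = A/P = 59.39/21.1 = 2.814 m.
Manning's equation: Q = (1/n) A R^(2/3) S^(1/2) = (1/0.022) × 59.39 × 2.814^(2/3) × 0.00045^(1/2) = 114 m³/s.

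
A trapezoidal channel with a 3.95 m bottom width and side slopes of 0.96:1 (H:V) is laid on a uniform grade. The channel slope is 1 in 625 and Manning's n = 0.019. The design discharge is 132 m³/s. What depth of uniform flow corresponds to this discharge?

Manning's equation rearranged: A R^(2/3) = nQ / (1·√S) = 0.019 × 132 / (√0.0016) = 62.7.
Try y = 3.61 m: A R^(2/3) = 41.32 — low.
Try y = 5.14 m: A R^(2/3) = 84.32 — high.
Try y = 4.45 m: A R^(2/3) = 62.76 — ≈ 62.7.

y_n = 4.45 m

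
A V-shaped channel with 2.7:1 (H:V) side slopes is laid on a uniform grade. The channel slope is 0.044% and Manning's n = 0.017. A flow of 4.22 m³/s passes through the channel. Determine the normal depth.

y_n = 1.32 m

Manning's equation rearranged: A R^(2/3) = nQ / (1·√S) = 0.017 × 4.22 / (√0.00044) = 3.42.
Try y = 0.917 m: A R^(2/3) = 1.293 — short.
Try y = 1.56 m: A R^(2/3) = 5.334 — over.
Try y = 1.32 m: A R^(2/3) = 3.417 — ≈ 3.42.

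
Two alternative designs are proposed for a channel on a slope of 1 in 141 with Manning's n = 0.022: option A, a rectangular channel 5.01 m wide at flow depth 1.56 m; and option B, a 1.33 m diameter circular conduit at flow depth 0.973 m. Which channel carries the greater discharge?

Channel A: Flow area A = b·y = 5.01 × 1.56 = 7.816 m². Wetted perimeter P = b + 2y = 5.01 + 2×1.56 = 8.13 m. Hydraulic radius R = A/P = 7.816/8.13 = 0.9613 m. Q_A = (1/0.022)·7.816·0.9613^(2/3)·√0.007092 = 29.14 m³/s.
Channel B: For a circular section of diameter D = 1.33 m at depth y = 0.973 m, the central angle is θ = 2 arccos(1 − 2y/D) = 4.105 rad. Then A = (D²/8)(θ − sin θ) = 1.089 m² and P = Dθ/2 = 2.73 m. Hydraulic radius R = A/P = 1.089/2.73 = 0.399 m. Q_B = (1/0.022)·1.089·0.399^(2/3)·√0.007092 = 2.26 m³/s.
Q_A = 29.14 m³/s vs Q_B = 2.26 m³/s, so channel A carries more.

channel A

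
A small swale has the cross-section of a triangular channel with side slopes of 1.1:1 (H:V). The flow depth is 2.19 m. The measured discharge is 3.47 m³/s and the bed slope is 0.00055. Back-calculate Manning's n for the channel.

n = 0.031

For a triangular section with side slope z = 1.1: A = zy² = 1.1×2.19² = 5.276 m²; P = 2y√(1+z²) = 2×2.19×1.487 = 6.511 m.
Hydraulic radius R = A/P = 5.276/6.511 = 0.8102 m.
Rearranging Manning's equation: n = (1/Q) A R^(2/3) S^(1/2) = (1/3.47) × 5.276 × 0.8102^(2/3) × √0.00055 = 0.031.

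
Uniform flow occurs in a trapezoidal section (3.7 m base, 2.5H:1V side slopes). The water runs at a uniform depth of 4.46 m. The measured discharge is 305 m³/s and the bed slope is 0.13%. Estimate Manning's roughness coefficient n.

n = 0.014

With bottom width b = 3.7 m and side slope z = 2.5: A = (b + zy)y = (3.7 + 2.5×4.46)×4.46 = 66.23 m²; P = b + 2y√(1+z²) = 3.7 + 2×4.46×2.693 = 27.72 m.
Hydraulic radius R = A/P = 66.23/27.72 = 2.389 m.
Rearranging Manning's equation: n = (1/Q) A R^(2/3) S^(1/2) = (1/305) × 66.23 × 2.389^(2/3) × √0.0013 = 0.014.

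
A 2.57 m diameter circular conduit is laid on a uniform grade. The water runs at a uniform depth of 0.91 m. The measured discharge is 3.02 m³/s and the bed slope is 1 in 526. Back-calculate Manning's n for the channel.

n = 0.015

For a circular section of diameter D = 2.57 m at depth y = 0.91 m, the central angle is θ = 2 arccos(1 − 2y/D) = 2.549 rad. Then A = (D²/8)(θ − sin θ) = 1.644 m² and P = Dθ/2 = 3.276 m.
Hydraulic radius R = A/P = 1.644/3.276 = 0.5018 m.
Rearranging Manning's equation: n = (1/Q) A R^(2/3) S^(1/2) = (1/3.02) × 1.644 × 0.5018^(2/3) × √0.001901 = 0.015.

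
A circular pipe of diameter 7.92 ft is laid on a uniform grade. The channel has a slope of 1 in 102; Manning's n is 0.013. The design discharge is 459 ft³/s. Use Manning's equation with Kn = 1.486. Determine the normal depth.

y_n = 4.06 ft

Manning's equation rearranged: A R^(2/3) = nQ / (1.486·√S) = 0.013 × 459 / (1.486 × √0.009804) = 40.55.
Try y = 2.84 ft: A R^(2/3) = 21.38 — low.
Try y = 4.06 ft: A R^(2/3) = 40.51 — close enough.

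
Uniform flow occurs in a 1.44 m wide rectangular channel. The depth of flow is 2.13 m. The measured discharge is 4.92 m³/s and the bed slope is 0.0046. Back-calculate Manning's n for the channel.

n = 0.028

Flow area A = b·y = 1.44 × 2.13 = 3.067 m². Wetted perimeter P = b + 2y = 1.44 + 2×2.13 = 5.7 m.
Hydraulic radius R = A/P = 3.067/5.7 = 0.5381 m.
Rearranging Manning's equation: n = (1/Q) A R^(2/3) S^(1/2) = (1/4.92) × 3.067 × 0.5381^(2/3) × √0.0046 = 0.028.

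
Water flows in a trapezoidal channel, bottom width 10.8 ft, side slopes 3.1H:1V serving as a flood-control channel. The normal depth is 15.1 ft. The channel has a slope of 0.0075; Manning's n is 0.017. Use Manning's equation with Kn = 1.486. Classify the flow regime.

supercritical

With bottom width b = 10.8 ft and side slope z = 3.1: A = (b + zy)y = (10.8 + 3.1×15.1)×15.1 = 869.9 ft²; P = b + 2y√(1+z²) = 10.8 + 2×15.1×3.257 = 109.2 ft.
Hydraulic radius R = A/P = 869.9/109.2 = 7.968 ft.
V = (1.486/n) R^(2/3) √S = (1.486/0.017) × 7.968^(2/3) × √0.0075 = 30.2 ft/s. Hydraulic depth D_h = A/T = 869.9/104.4 = 8.331 ft.
Froude number Fr = V/√(g·D_h) = 30.2/√(32.2×8.331) = 1.84, which is greater than 1, so the flow is supercritical.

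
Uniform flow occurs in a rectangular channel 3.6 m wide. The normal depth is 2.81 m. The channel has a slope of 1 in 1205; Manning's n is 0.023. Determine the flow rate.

Q = 13.5 m³/s

Flow area A = b·y = 3.6 × 2.81 = 10.12 m². Wetted perimeter P = b + 2y = 3.6 + 2×2.81 = 9.22 m.
Hydraulic radius R = A/P = 10.12/9.22 = 1.097 m.
Manning's equation: Q = (1/n) A R^(2/3) S^(1/2) = (1/0.023) × 10.12 × 1.097^(2/3) × 0.0008299^(1/2) = 13.5 m³/s.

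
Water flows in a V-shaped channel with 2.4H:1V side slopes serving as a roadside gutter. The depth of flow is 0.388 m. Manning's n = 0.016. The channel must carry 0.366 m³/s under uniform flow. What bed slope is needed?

S = 0.0026

For a triangular section with side slope z = 2.4: A = zy² = 2.4×0.388² = 0.3613 m²; P = 2y√(1+z²) = 2×0.388×2.6 = 2.018 m.
Hydraulic radius R = A/P = 0.3613/2.018 = 0.1791 m.
From Manning's equation, S = [nQ / (1 A R^(2/3))]² = [0.016 × 0.366 / (1 × 0.3613 × 0.1791^(2/3))]² = 0.0026.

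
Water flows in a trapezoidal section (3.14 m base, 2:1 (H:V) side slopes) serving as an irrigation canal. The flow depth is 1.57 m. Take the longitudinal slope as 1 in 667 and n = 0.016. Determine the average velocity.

With bottom width b = 3.14 m and side slope z = 2: A = (b + zy)y = (3.14 + 2×1.57)×1.57 = 9.86 m²; P = b + 2y√(1+z²) = 3.14 + 2×1.57×2.236 = 10.16 m.
Hydraulic radius R = A/P = 9.86/10.16 = 0.9703 m.
From Manning's equation, V = (1/n) R^(2/3) S^(1/2) = (1/0.016) × 0.9703^(2/3) × 0.001499^(1/2) = 2.37 m/s.

V = 2.37 m/s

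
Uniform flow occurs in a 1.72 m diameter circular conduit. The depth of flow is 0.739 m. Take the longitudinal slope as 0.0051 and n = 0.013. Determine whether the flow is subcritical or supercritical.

supercritical

For a circular section of diameter D = 1.72 m at depth y = 0.739 m, the central angle is θ = 2 arccos(1 − 2y/D) = 2.859 rad. Then A = (D²/8)(θ − sin θ) = 0.9543 m² and P = Dθ/2 = 2.459 m.
Hydraulic radius R = A/P = 0.9543/2.459 = 0.3881 m.
V = (1/n) R^(2/3) √S = (1/0.013) × 0.3881^(2/3) × √0.0051 = 2.923 m/s. Hydraulic depth D_h = A/T = 0.9543/1.703 = 0.5604 m.
Froude number Fr = V/√(g·D_h) = 2.923/√(9.81×0.5604) = 1.25, which is greater than 1, so the flow is supercritical.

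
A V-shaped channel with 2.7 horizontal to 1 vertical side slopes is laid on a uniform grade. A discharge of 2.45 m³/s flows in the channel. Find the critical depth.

y_c = 0.7 m

At critical depth, Q² T / (g A³) = 1, i.e. A³/T = Q²/g = 2.45²/9.81 = 0.6119.
Try y = 0.873 m: A³/T = 1.848 — too large.
Try y = 0.541 m: A³/T = 0.1689 — too small.
Try y = 0.7 m: A³/T = 0.6126 — close enough.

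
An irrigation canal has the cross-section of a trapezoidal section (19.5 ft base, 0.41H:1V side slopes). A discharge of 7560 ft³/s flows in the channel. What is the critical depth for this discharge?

y_c = 15 ft

At critical depth, Q² T / (g A³) = 1, i.e. A³/T = Q²/g = 7560²/32.2 = 1775000.
At y = 10.3 ft: A³/T = 522000 — low.
At y = 17.8 ft: A³/T = 3183000 — high.
At y = 15 ft: A³/T = 1791000 — ≈ 1775000.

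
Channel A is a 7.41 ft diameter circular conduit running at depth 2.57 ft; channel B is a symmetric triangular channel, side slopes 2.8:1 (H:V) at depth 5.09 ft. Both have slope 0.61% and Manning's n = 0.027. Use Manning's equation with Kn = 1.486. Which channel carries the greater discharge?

channel B

Channel A: For a circular section of diameter D = 7.41 ft at depth y = 2.57 ft, the central angle is θ = 2 arccos(1 − 2y/D) = 2.519 rad. Then A = (D²/8)(θ − sin θ) = 13.29 ft² and P = Dθ/2 = 9.333 ft. Hydraulic radius R = A/P = 13.29/9.333 = 1.424 ft. Q_A = (1.486/0.027)·13.29·1.424^(2/3)·√0.0061 = 72.27 ft³/s.
Channel B: For a triangular section with side slope z = 2.8: A = zy² = 2.8×5.09² = 72.54 ft²; P = 2y√(1+z²) = 2×5.09×2.973 = 30.27 ft. Hydraulic radius R = A/P = 72.54/30.27 = 2.397 ft. Q_B = (1.486/0.027)·72.54·2.397^(2/3)·√0.0061 = 558.5 ft³/s.
Q_A = 72.27 ft³/s vs Q_B = 558.5 ft³/s, so channel B carries more.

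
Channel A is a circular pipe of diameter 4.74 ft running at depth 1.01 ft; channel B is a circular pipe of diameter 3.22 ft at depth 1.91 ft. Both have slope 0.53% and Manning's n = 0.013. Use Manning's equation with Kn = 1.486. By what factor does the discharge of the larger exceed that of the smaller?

Channel A: For a circular section of diameter D = 4.74 ft at depth y = 1.01 ft, the central angle is θ = 2 arccos(1 − 2y/D) = 1.919 rad. Then A = (D²/8)(θ − sin θ) = 2.75 ft² and P = Dθ/2 = 4.549 ft. Hydraulic radius R = A/P = 2.75/4.549 = 0.6047 ft. Q_A = (1.486/0.013)·2.75·0.6047^(2/3)·√0.0053 = 16.37 ft³/s.
Channel B: For a circular section of diameter D = 3.22 ft at depth y = 1.91 ft, the central angle is θ = 2 arccos(1 − 2y/D) = 3.516 rad. Then A = (D²/8)(θ − sin θ) = 5.032 ft² and P = Dθ/2 = 5.661 ft. Hydraulic radius R = A/P = 5.032/5.661 = 0.8888 ft. Q_B = (1.486/0.013)·5.032·0.8888^(2/3)·√0.0053 = 38.71 ft³/s.
The larger discharge is 38.71 ft³/s and the smaller is 16.37 ft³/s; the ratio is 2.37.

2.37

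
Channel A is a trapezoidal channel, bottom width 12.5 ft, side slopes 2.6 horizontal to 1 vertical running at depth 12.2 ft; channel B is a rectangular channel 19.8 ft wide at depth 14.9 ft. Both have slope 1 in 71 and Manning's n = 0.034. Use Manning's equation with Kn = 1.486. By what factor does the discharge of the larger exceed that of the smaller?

1.98

Channel A: With bottom width b = 12.5 ft and side slope z = 2.6: A = (b + zy)y = (12.5 + 2.6×12.2)×12.2 = 539.5 ft²; P = b + 2y√(1+z²) = 12.5 + 2×12.2×2.786 = 80.47 ft. Hydraulic radius R = A/P = 539.5/80.47 = 6.704 ft. Q_A = (1.486/0.034)·539.5·6.704^(2/3)·√0.01408 = 9949 ft³/s.
Channel B: Flow area A = b·y = 19.8 × 14.9 = 295 ft². Wetted perimeter P = b + 2y = 19.8 + 2×14.9 = 49.6 ft. Hydraulic radius R = A/P = 295/49.6 = 5.948 ft. Q_B = (1.486/0.034)·295·5.948^(2/3)·√0.01408 = 5024 ft³/s.
The larger discharge is 9949 ft³/s and the smaller is 5024 ft³/s; the ratio is 1.98.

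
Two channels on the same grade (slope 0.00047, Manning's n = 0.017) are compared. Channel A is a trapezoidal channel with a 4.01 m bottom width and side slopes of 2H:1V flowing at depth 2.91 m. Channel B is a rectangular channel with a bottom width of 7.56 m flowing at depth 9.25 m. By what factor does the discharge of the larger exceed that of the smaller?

Channel A: With bottom width b = 4.01 m and side slope z = 2: A = (b + zy)y = (4.01 + 2×2.91)×2.91 = 28.61 m²; P = b + 2y√(1+z²) = 4.01 + 2×2.91×2.236 = 17.02 m. Hydraulic radius R = A/P = 28.61/17.02 = 1.68 m. Q_A = (1/0.017)·28.61·1.68^(2/3)·√0.00047 = 51.56 m³/s.
Channel B: Flow area A = b·y = 7.56 × 9.25 = 69.93 m². Wetted perimeter P = b + 2y = 7.56 + 2×9.25 = 26.06 m. Hydraulic radius R = A/P = 69.93/26.06 = 2.683 m. Q_B = (1/0.017)·69.93·2.683^(2/3)·√0.00047 = 172.2 m³/s.
The larger discharge is 172.2 m³/s and the smaller is 51.56 m³/s; the ratio is 3.34.

3.34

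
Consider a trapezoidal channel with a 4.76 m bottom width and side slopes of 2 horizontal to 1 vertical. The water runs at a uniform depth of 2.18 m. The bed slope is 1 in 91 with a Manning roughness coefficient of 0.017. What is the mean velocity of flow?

V = 7.61 m/s

With bottom width b = 4.76 m and side slope z = 2: A = (b + zy)y = (4.76 + 2×2.18)×2.18 = 19.88 m²; P = b + 2y√(1+z²) = 4.76 + 2×2.18×2.236 = 14.51 m.
Hydraulic radius R = A/P = 19.88/14.51 = 1.37 m.
From Manning's equation, V = (1/n) R^(2/3) S^(1/2) = (1/0.017) × 1.37^(2/3) × 0.01099^(1/2) = 7.61 m/s.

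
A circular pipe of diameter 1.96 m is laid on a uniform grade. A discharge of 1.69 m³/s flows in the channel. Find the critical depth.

y_c = 0.614 m

At critical depth, Q² T / (g A³) = 1, i.e. A³/T = Q²/g = 1.69²/9.81 = 0.2911.
Try y = 0.765 m: A³/T = 0.6783 — over.
Try y = 0.538 m: A³/T = 0.1739 — short.
Try y = 0.614 m: A³/T = 0.2904 — close enough.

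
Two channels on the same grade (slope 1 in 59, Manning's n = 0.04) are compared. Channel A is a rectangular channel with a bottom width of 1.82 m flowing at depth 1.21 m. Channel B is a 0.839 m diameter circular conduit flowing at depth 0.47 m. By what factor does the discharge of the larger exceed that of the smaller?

Channel A: Flow area A = b·y = 1.82 × 1.21 = 2.202 m². Wetted perimeter P = b + 2y = 1.82 + 2×1.21 = 4.24 m. Hydraulic radius R = A/P = 2.202/4.24 = 0.5194 m. Q_A = (1/0.04)·2.202·0.5194^(2/3)·√0.01695 = 4.631 m³/s.
Channel B: For a circular section of diameter D = 0.839 m at depth y = 0.47 m, the central angle is θ = 2 arccos(1 − 2y/D) = 3.383 rad. Then A = (D²/8)(θ − sin θ) = 0.3187 m² and P = Dθ/2 = 1.419 m. Hydraulic radius R = A/P = 0.3187/1.419 = 0.2246 m. Q_B = (1/0.04)·0.3187·0.2246^(2/3)·√0.01695 = 0.3832 m³/s.
The larger discharge is 4.631 m³/s and the smaller is 0.3832 m³/s; the ratio is 12.1.

12.1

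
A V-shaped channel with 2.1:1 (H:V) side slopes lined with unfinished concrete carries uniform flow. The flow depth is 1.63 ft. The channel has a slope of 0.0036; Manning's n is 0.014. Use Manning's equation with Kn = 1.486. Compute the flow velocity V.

V = 5.19 ft/s

For a triangular section with side slope z = 2.1: A = zy² = 2.1×1.63² = 5.579 ft²; P = 2y√(1+z²) = 2×1.63×2.326 = 7.583 ft.
Hydraulic radius R = A/P = 5.579/7.583 = 0.7358 ft.
From Manning's equation, V = (1.486/n) R^(2/3) S^(1/2) = (1.486/0.014) × 0.7358^(2/3) × 0.0036^(1/2) = 5.19 ft/s.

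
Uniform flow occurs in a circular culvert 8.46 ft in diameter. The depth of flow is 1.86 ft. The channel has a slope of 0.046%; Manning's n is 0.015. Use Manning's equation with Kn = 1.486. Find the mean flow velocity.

For a circular section of diameter D = 8.46 ft at depth y = 1.86 ft, the central angle is θ = 2 arccos(1 − 2y/D) = 1.952 rad. Then A = (D²/8)(θ − sin θ) = 9.161 ft² and P = Dθ/2 = 8.258 ft.
Hydraulic radius R = A/P = 9.161/8.258 = 1.109 ft.
From Manning's equation, V = (1.486/n) R^(2/3) S^(1/2) = (1.486/0.015) × 1.109^(2/3) × 0.00046^(1/2) = 2.28 ft/s.

V = 2.28 ft/s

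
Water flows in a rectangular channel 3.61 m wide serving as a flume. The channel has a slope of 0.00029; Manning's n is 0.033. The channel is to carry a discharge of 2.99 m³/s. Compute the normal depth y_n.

Manning's equation rearranged: A R^(2/3) = nQ / (1·√S) = 0.033 × 2.99 / (√0.00029) = 5.794.
Trying y = 1.49 m: A R^(2/3) = 4.698 — low.
Trying y = 2.11 m: A R^(2/3) = 7.478 — high.
Trying y = 1.74 m: A R^(2/3) = 5.794 — ≈ 5.794.

y_n = 1.74 m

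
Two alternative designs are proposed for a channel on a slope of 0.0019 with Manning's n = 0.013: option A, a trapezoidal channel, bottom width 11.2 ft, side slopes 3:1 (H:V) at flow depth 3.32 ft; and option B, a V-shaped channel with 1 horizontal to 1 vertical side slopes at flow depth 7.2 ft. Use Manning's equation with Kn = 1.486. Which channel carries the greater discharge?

channel A

Channel A: With bottom width b = 11.2 ft and side slope z = 3: A = (b + zy)y = (11.2 + 3×3.32)×3.32 = 70.25 ft²; P = b + 2y√(1+z²) = 11.2 + 2×3.32×3.162 = 32.2 ft. Hydraulic radius R = A/P = 70.25/32.2 = 2.182 ft. Q_A = (1.486/0.013)·70.25·2.182^(2/3)·√0.0019 = 588.8 ft³/s.
Channel B: For a triangular section with side slope z = 1: A = zy² = 1×7.2² = 51.84 ft²; P = 2y√(1+z²) = 2×7.2×1.414 = 20.36 ft. Hydraulic radius R = A/P = 51.84/20.36 = 2.546 ft. Q_B = (1.486/0.013)·51.84·2.546^(2/3)·√0.0019 = 481.6 ft³/s.
Q_A = 588.8 ft³/s vs Q_B = 481.6 ft³/s, so channel A carries more.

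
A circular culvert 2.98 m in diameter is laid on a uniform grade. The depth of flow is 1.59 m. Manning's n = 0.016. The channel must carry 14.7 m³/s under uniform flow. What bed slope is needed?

For a circular section of diameter D = 2.98 m at depth y = 1.59 m, the central angle is θ = 2 arccos(1 − 2y/D) = 3.276 rad. Then A = (D²/8)(θ − sin θ) = 3.785 m² and P = Dθ/2 = 4.881 m.
Hydraulic radius R = A/P = 3.785/4.881 = 0.7755 m.
From Manning's equation, S = [nQ / (1 A R^(2/3))]² = [0.016 × 14.7 / (1 × 3.785 × 0.7755^(2/3))]² = 0.00542.

S = 0.00542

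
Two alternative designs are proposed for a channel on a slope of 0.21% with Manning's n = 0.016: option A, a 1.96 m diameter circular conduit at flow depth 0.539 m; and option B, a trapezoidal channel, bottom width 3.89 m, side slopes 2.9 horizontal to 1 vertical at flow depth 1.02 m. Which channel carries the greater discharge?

channel B

Channel A: For a circular section of diameter D = 1.96 m at depth y = 0.539 m, the central angle is θ = 2 arccos(1 − 2y/D) = 2.208 rad. Then A = (D²/8)(θ − sin θ) = 0.6744 m² and P = Dθ/2 = 2.164 m. Hydraulic radius R = A/P = 0.6744/2.164 = 0.3116 m. Q_A = (1/0.016)·0.6744·0.3116^(2/3)·√0.0021 = 0.8878 m³/s.
Channel B: With bottom width b = 3.89 m and side slope z = 2.9: A = (b + zy)y = (3.89 + 2.9×1.02)×1.02 = 6.985 m²; P = b + 2y√(1+z²) = 3.89 + 2×1.02×3.068 = 10.15 m. Hydraulic radius R = A/P = 6.985/10.15 = 0.6883 m. Q_B = (1/0.016)·6.985·0.6883^(2/3)·√0.0021 = 15.6 m³/s.
Q_A = 0.8878 m³/s vs Q_B = 15.6 m³/s, so channel B carries more.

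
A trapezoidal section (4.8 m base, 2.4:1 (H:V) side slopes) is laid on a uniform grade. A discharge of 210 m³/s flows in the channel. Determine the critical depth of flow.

y_c = 3.49 m

At critical depth, Q² T / (g A³) = 1, i.e. A³/T = Q²/g = 210²/9.81 = 4495.
Try y = 3.05 m: A³/T = 2598 — too small.
Try y = 4.26 m: A³/T = 10380 — too large.
Try y = 3.49 m: A³/T = 4512 — matches.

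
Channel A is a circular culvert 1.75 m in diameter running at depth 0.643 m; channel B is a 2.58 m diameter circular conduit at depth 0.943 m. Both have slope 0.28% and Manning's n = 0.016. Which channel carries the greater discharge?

Channel A: For a circular section of diameter D = 1.75 m at depth y = 0.643 m, the central angle is θ = 2 arccos(1 − 2y/D) = 2.605 rad. Then A = (D²/8)(θ − sin θ) = 0.8014 m² and P = Dθ/2 = 2.279 m. Hydraulic radius R = A/P = 0.8014/2.279 = 0.3516 m. Q_A = (1/0.016)·0.8014·0.3516^(2/3)·√0.0028 = 1.32 m³/s.
Channel B: For a circular section of diameter D = 2.58 m at depth y = 0.943 m, the central angle is θ = 2 arccos(1 − 2y/D) = 2.597 rad. Then A = (D²/8)(θ − sin θ) = 1.73 m² and P = Dθ/2 = 3.35 m. Hydraulic radius R = A/P = 1.73/3.35 = 0.5163 m. Q_B = (1/0.016)·1.73·0.5163^(2/3)·√0.0028 = 3.681 m³/s.
Q_A = 1.32 m³/s vs Q_B = 3.681 m³/s, so channel B carries more.

channel B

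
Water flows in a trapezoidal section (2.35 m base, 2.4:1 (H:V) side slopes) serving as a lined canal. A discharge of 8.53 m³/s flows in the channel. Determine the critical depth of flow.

At critical depth, Q² T / (g A³) = 1, i.e. A³/T = Q²/g = 8.53²/9.81 = 7.417.
Try y = 0.694 m: A³/T = 3.81 — short.
Try y = 1.02 m: A³/T = 16.18 — over.
Try y = 0.831 m: A³/T = 7.423 — matches.

y_c = 0.831 m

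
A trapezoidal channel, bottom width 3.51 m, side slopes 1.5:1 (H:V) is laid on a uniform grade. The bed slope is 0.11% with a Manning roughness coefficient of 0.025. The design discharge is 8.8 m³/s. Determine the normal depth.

y_n = 1.32 m

Manning's equation rearranged: A R^(2/3) = nQ / (1·√S) = 0.025 × 8.8 / (√0.0011) = 6.633.
Try y = 1.01 m: A R^(2/3) = 4.038 — low.
Try y = 1.5 m: A R^(2/3) = 8.459 — high.
Try y = 1.32 m: A R^(2/3) = 6.636 — close enough.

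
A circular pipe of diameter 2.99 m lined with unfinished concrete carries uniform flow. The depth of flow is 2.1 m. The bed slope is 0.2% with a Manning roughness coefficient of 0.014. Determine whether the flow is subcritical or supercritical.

subcritical

For a circular section of diameter D = 2.99 m at depth y = 2.1 m, the central angle is θ = 2 arccos(1 − 2y/D) = 3.975 rad. Then A = (D²/8)(θ − sin θ) = 5.269 m² and P = Dθ/2 = 5.942 m.
Hydraulic radius R = A/P = 5.269/5.942 = 0.8867 m.
V = (1/n) R^(2/3) √S = (1/0.014) × 0.8867^(2/3) × √0.002 = 2.948 m/s. Hydraulic depth D_h = A/T = 5.269/2.734 = 1.927 m.
Froude number Fr = V/√(g·D_h) = 2.948/√(9.81×1.927) = 0.678, which is less than 1, so the flow is subcritical.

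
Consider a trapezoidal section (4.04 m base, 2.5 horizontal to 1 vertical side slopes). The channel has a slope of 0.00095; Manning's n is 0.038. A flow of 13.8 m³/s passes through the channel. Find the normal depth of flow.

Manning's equation rearranged: A R^(2/3) = nQ / (1·√S) = 0.038 × 13.8 / (√0.00095) = 17.01.
Trying y = 2.27 m: A R^(2/3) = 27.02 — over.
Trying y = 1.82 m: A R^(2/3) = 16.96 — ≈ 17.01.

y_n = 1.82 m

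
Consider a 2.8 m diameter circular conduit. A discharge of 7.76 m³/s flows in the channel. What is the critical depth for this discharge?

y_c = 1.22 m

At critical depth, Q² T / (g A³) = 1, i.e. A³/T = Q²/g = 7.76²/9.81 = 6.138.
At y = 1.02 m: A³/T = 3.095 — low.
At y = 1.34 m: A³/T = 8.816 — high.
At y = 1.22 m: A³/T = 6.157 — close enough.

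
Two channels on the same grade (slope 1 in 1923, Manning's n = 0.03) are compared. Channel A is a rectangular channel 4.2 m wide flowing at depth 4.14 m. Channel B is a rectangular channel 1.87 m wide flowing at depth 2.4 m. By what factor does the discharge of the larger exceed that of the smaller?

Channel A: Flow area A = b·y = 4.2 × 4.14 = 17.39 m². Wetted perimeter P = b + 2y = 4.2 + 2×4.14 = 12.48 m. Hydraulic radius R = A/P = 17.39/12.48 = 1.393 m. Q_A = (1/0.03)·17.39·1.393^(2/3)·√0.00052 = 16.49 m³/s.
Channel B: Flow area A = b·y = 1.87 × 2.4 = 4.488 m². Wetted perimeter P = b + 2y = 1.87 + 2×2.4 = 6.67 m. Hydraulic radius R = A/P = 4.488/6.67 = 0.6729 m. Q_B = (1/0.03)·4.488·0.6729^(2/3)·√0.00052 = 2.62 m³/s.
The larger discharge is 16.49 m³/s and the smaller is 2.62 m³/s; the ratio is 6.29.

6.29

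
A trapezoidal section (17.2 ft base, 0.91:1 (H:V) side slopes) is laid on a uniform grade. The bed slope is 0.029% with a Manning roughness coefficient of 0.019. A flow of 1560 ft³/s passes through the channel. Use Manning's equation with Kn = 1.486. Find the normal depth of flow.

Manning's equation rearranged: A R^(2/3) = nQ / (1.486·√S) = 0.019 × 1560 / (1.486 × √0.00029) = 1171.
Try y = 8.08 ft: A R^(2/3) = 586.3 — low.
Try y = 12.8 ft: A R^(2/3) = 1367 — high.
Try y = 11.8 ft: A R^(2/3) = 1173 — ≈ 1171.

y_n = 11.8 ft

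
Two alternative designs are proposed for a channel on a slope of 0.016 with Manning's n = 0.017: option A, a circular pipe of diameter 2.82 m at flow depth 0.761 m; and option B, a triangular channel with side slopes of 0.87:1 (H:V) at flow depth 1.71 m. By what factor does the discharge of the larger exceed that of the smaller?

2.2

Channel A: For a circular section of diameter D = 2.82 m at depth y = 0.761 m, the central angle is θ = 2 arccos(1 − 2y/D) = 2.185 rad. Then A = (D²/8)(θ − sin θ) = 1.36 m² and P = Dθ/2 = 3.081 m. Hydraulic radius R = A/P = 1.36/3.081 = 0.4413 m. Q_A = (1/0.017)·1.36·0.4413^(2/3)·√0.016 = 5.864 m³/s.
Channel B: For a triangular section with side slope z = 0.87: A = zy² = 0.87×1.71² = 2.544 m²; P = 2y√(1+z²) = 2×1.71×1.325 = 4.533 m. Hydraulic radius R = A/P = 2.544/4.533 = 0.5612 m. Q_B = (1/0.017)·2.544·0.5612^(2/3)·√0.016 = 12.88 m³/s.
The larger discharge is 12.88 m³/s and the smaller is 5.864 m³/s; the ratio is 2.2.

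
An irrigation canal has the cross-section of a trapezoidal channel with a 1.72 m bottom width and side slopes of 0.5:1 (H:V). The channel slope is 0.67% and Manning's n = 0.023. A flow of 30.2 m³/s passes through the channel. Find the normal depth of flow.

y_n = 2.67 m

Manning's equation rearranged: A R^(2/3) = nQ / (1·√S) = 0.023 × 30.2 / (√0.0067) = 8.486.
At y = 3.06 m: A R^(2/3) = 10.99 — high.
At y = 2.24 m: A R^(2/3) = 6.128 — low.
At y = 2.67 m: A R^(2/3) = 8.484 — ≈ 8.486.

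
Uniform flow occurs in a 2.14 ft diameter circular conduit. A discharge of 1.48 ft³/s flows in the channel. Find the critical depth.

y_c = 0.413 ft

At critical depth, Q² T / (g A³) = 1, i.e. A³/T = Q²/g = 1.48²/32.2 = 0.06802.
At y = 0.341 ft: A³/T = 0.03214 — short.
At y = 0.478 ft: A³/T = 0.1209 — over.
At y = 0.413 ft: A³/T = 0.06821 — matches.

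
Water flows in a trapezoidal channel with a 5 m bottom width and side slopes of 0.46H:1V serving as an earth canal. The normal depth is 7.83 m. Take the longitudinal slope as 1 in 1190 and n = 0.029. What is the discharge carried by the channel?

Q = 141 m³/s

With bottom width b = 5 m and side slope z = 0.46: A = (b + zy)y = (5 + 0.46×7.83)×7.83 = 67.35 m²; P = b + 2y√(1+z²) = 5 + 2×7.83×1.101 = 22.24 m.
Hydraulic radius R = A/P = 67.35/22.24 = 3.029 m.
Manning's equation: Q = (1/n) A R^(2/3) S^(1/2) = (1/0.029) × 67.35 × 3.029^(2/3) × 0.0008403^(1/2) = 141 m³/s.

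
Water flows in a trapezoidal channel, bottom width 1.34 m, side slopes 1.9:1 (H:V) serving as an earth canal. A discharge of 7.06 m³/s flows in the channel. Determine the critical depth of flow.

At critical depth, Q² T / (g A³) = 1, i.e. A³/T = Q²/g = 7.06²/9.81 = 5.081.
Trying y = 0.641 m: A³/T = 1.167 — too small.
Trying y = 1.17 m: A³/T = 12.52 — too large.
Trying y = 0.936 m: A³/T = 5.078 — close enough.

y_c = 0.936 m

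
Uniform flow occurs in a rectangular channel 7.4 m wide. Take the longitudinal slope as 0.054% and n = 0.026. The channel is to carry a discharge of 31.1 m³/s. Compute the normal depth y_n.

Manning's equation rearranged: A R^(2/3) = nQ / (1·√S) = 0.026 × 31.1 / (√0.00054) = 34.8.
Trying y = 3.86 m: A R^(2/3) = 43.65 — high.
Trying y = 2.73 m: A R^(2/3) = 27.3 — low.
Trying y = 3.26 m: A R^(2/3) = 34.81 — ≈ 34.8.

y_n = 3.26 m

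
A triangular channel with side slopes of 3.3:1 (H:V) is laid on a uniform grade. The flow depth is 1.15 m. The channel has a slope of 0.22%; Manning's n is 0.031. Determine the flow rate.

For a triangular section with side slope z = 3.3: A = zy² = 3.3×1.15² = 4.364 m²; P = 2y√(1+z²) = 2×1.15×3.448 = 7.931 m.
Hydraulic radius R = A/P = 4.364/7.931 = 0.5503 m.
Manning's equation: Q = (1/n) A R^(2/3) S^(1/2) = (1/0.031) × 4.364 × 0.5503^(2/3) × 0.0022^(1/2) = 4.43 m³/s.

Q = 4.43 m³/s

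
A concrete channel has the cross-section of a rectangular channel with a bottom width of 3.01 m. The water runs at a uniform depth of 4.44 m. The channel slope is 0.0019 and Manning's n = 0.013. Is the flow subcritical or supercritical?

subcritical

Flow area A = b·y = 3.01 × 4.44 = 13.36 m². Wetted perimeter P = b + 2y = 3.01 + 2×4.44 = 11.89 m.
Hydraulic radius R = A/P = 13.36/11.89 = 1.124 m.
V = (1/n) R^(2/3) √S = (1/0.013) × 1.124^(2/3) × √0.0019 = 3.625 m/s. Hydraulic depth D_h = A/T = 13.36/3.01 = 4.44 m.
Froude number Fr = V/√(g·D_h) = 3.625/√(9.81×4.44) = 0.549, which is less than 1, so the flow is subcritical.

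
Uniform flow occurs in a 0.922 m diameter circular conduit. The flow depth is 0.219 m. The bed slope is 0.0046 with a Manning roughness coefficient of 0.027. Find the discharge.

For a circular section of diameter D = 0.922 m at depth y = 0.219 m, the central angle is θ = 2 arccos(1 − 2y/D) = 2.036 rad. Then A = (D²/8)(θ − sin θ) = 0.1214 m² and P = Dθ/2 = 0.9387 m.
Hydraulic radius R = A/P = 0.1214/0.9387 = 0.1293 m.
Manning's equation: Q = (1/n) A R^(2/3) S^(1/2) = (1/0.027) × 0.1214 × 0.1293^(2/3) × 0.0046^(1/2) = 0.078 m³/s.

Q = 0.078 m³/s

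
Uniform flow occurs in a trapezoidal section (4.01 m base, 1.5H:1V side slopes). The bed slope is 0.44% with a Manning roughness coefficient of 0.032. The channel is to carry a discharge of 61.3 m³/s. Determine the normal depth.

y_n = 2.7 m

Manning's equation rearranged: A R^(2/3) = nQ / (1·√S) = 0.032 × 61.3 / (√0.0044) = 29.57.
Trying y = 2.94 m: A R^(2/3) = 35.18 — over.
Trying y = 2.7 m: A R^(2/3) = 29.56 — matches.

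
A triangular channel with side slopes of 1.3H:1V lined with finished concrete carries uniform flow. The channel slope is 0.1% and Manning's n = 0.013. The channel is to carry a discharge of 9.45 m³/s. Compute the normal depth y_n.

Manning's equation rearranged: A R^(2/3) = nQ / (1·√S) = 0.013 × 9.45 / (√0.001) = 3.885.
Trying y = 2.33 m: A R^(2/3) = 6.692 — high.
Trying y = 1.37 m: A R^(2/3) = 1.624 — low.
Trying y = 1.9 m: A R^(2/3) = 3.884 — close enough.

y_n = 1.9 m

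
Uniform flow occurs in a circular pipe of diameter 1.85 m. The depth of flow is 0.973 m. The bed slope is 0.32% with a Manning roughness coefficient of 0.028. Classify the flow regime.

For a circular section of diameter D = 1.85 m at depth y = 0.973 m, the central angle is θ = 2 arccos(1 − 2y/D) = 3.245 rad. Then A = (D²/8)(θ − sin θ) = 1.433 m² and P = Dθ/2 = 3.002 m.
Hydraulic radius R = A/P = 1.433/3.002 = 0.4773 m.
V = (1/n) R^(2/3) √S = (1/0.028) × 0.4773^(2/3) × √0.0032 = 1.234 m/s. Hydraulic depth D_h = A/T = 1.433/1.848 = 0.7755 m.
Froude number Fr = V/√(g·D_h) = 1.234/√(9.81×0.7755) = 0.447, which is less than 1, so the flow is subcritical.

subcritical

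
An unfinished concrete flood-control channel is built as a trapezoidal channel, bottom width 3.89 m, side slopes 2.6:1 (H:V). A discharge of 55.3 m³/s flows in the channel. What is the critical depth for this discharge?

y_c = 1.85 m

At critical depth, Q² T / (g A³) = 1, i.e. A³/T = Q²/g = 55.3²/9.81 = 311.7.
Try y = 1.29 m: A³/T = 77 — short.
Try y = 1.85 m: A³/T = 308.6 — matches.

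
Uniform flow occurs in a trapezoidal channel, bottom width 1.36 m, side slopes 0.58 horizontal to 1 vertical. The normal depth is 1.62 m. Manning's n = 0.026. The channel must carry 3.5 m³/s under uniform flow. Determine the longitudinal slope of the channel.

With bottom width b = 1.36 m and side slope z = 0.58: A = (b + zy)y = (1.36 + 0.58×1.62)×1.62 = 3.725 m²; P = b + 2y√(1+z²) = 1.36 + 2×1.62×1.156 = 5.106 m.
Hydraulic radius R = A/P = 3.725/5.106 = 0.7297 m.
From Manning's equation, S = [nQ / (1 A R^(2/3))]² = [0.026 × 3.5 / (1 × 3.725 × 0.7297^(2/3))]² = 0.000908.

S = 0.000908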